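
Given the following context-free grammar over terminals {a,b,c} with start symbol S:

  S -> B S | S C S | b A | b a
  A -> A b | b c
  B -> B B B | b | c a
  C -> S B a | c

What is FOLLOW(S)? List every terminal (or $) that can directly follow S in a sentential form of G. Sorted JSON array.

Compute FIRST by fixpoint:
iter 1:
  A via A→b c: +{b}
  B via B→b: +{b}
  B via B→c a: +{c}
  C via C→c: +{c}
  S via S→B S: +{b,c}
  FIRST(S)={b,c}  FIRST(A)={b}  FIRST(B)={b,c}  FIRST(C)={c}
iter 2:
  C via C→S B a: +{b}
  FIRST(S)={b,c}  FIRST(A)={b}  FIRST(B)={b,c}  FIRST(C)={b,c}
iter 3: (stable)
  FIRST(S)={b,c}  FIRST(A)={b}  FIRST(B)={b,c}  FIRST(C)={b,c}

FOLLOW sets:
initialize: $ ∈ FOLLOW(S)
round 1:
  A→A b: FOLLOW(A) ⊇ FIRST(b) = {b}; new: +{b}
  B→B B B: FOLLOW(B) ⊇ FIRST(B) = {b,c}; new: +{b,c}
  C→S B a: FOLLOW(S) ⊇ FIRST(B) = {b,c}; new: +{b,c}
  C→S B a: FOLLOW(B) ⊇ FIRST(a) = {a}; new: +{a}
  S→S C S: FOLLOW(C) ⊇ FIRST(S) = {b,c}; new: +{b,c}
  S→b A: FOLLOW(A) ⊇ FOLLOW(S) ⊇ {$,b,c}; new: +{$,c}
  S: {$,b,c}  A: {$,b,c}  B: {a,b,c}  C: {b,c}
round 2: (stable)
  S: {$,b,c}  A: {$,b,c}  B: {a,b,c}  C: {b,c}

FOLLOW(S) = ["$", "b", "c"]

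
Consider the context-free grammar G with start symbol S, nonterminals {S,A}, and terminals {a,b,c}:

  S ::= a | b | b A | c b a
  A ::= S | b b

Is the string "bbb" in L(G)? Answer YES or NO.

Convert to CNF:
  S -> T0 A | T1 X4 | a | b
  A -> T0 A | T0 T0 | T1 X3 | a | b
  T0 -> b
  T1 -> c
  T2 -> a
  X3 -> T0 T2
  X4 -> T0 T2

CYK table (by increasing span):
  T[0,0] 'b' = {A,S,T0}  orig:{A,S}
  T[1,1] 'b' = {A,S,T0}  orig:{A,S}
  T[2,2] 'b' = {A,S,T0}  orig:{A,S}
  T[0,1] 'bb' = {A,S}
  T[1,2] 'bb' = {A,S}
  T[0,2] 'bbb' = {A,S}

S ∈ T[0,2] ⇒ YES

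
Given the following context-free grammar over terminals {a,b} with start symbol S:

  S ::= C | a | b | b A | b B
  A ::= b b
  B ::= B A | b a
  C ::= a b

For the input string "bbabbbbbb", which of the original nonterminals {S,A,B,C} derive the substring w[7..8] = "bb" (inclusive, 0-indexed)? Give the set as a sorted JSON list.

CNF form of G:
  S -> T0 A | T0 B | T1 T0 | a | b
  A -> T0 T0
  B -> B A | T0 T1
  C -> T1 T0
  T0 -> b
  T1 -> a

CYK fill — only the sub-triangle for w[7..8]:
  T[7,7] 'b' = {S,T0}  orig:{S}
  T[8,8] 'b' = {S,T0}  orig:{S}
  T[7,8] 'bb' = {A}

Original NTs in T[7,8] deriving "bb": ["A"]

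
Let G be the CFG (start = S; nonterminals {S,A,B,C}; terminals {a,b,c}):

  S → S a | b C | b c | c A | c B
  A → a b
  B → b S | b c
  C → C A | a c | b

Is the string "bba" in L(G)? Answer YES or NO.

CNF form of G:
  S -> S T0 | T1 C | T1 T2 | T2 A | T2 B
  A -> T0 T1
  B -> T1 S | T1 T2
  C -> C A | T0 T2 | b
  T0 -> a
  T1 -> b
  T2 -> c

Fill CYK table bottom-up:
  [0..0]={C,T1}  "b"  orig:{C}
  [1..1]={C,T1}  "b"  orig:{C}
  [2..2]={T0}  "a"  orig:{}
  [0..1]={S}  "bb"
  [1..2]=∅  "ba"
  [0..2]={S}  "bba"

S ∈ T[0,2] ⇒ YES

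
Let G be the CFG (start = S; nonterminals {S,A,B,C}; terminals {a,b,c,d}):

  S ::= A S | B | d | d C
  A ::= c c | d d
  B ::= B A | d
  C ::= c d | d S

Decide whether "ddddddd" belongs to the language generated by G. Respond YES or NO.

Convert to CNF:
  S -> A S | B A | T1 C | d
  A -> T0 T0 | T1 T1
  B -> B A | d
  C -> T0 T1 | T1 S
  T0 -> c
  T1 -> d

CYK fill:
  T[0,0] 'd' = {B,S,T1}  orig:{B,S}
  T[1,1] 'd' = {B,S,T1}  orig:{B,S}
  T[2,2] 'd' = {B,S,T1}  orig:{B,S}
  T[3,3] 'd' = {B,S,T1}  orig:{B,S}
  T[4,4] 'd' = {B,S,T1}  orig:{B,S}
  T[5,5] 'd' = {B,S,T1}  orig:{B,S}
  T[6,6] 'd' = {B,S,T1}  orig:{B,S}
  T[0,1] 'dd' = {A,C}
  T[1,2] 'dd' = {A,C}
  T[2,3] 'dd' = {A,C}
  T[3,4] 'dd' = {A,C}
  T[4,5] 'dd' = {A,C}
  T[5,6] 'dd' = {A,C}
  T[0,2] 'ddd' = {B,S}
  T[1,3] 'ddd' = {B,S}
  T[2,4] 'ddd' = {B,S}
  T[3,5] 'ddd' = {B,S}
  T[4,6] 'ddd' = {B,S}
  T[0,3] 'dddd' = {C}
  T[1,4] 'dddd' = {C}
  T[2,5] 'dddd' = {C}
  T[3,6] 'dddd' = {C}
  T[0,4] 'ddddd' = {B,S}
  T[1,5] 'ddddd' = {B,S}
  T[2,6] 'ddddd' = {B,S}
  T[0,5] 'dddddd' = {C}
  T[1,6] 'dddddd' = {C}
  T[0,6] 'ddddddd' = {B,S}

S ∈ T[0,6] ⇒ YES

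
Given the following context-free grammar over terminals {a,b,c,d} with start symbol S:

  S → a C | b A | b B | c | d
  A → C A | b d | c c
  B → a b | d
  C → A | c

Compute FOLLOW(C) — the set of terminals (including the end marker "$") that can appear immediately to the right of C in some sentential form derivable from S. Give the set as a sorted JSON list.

FIRST sets, iterate to fixpoint:
round 1:
  A via A→b d: +{b}
  A via A→c c: +{c}
  B via B→a b: +{a}
  B via B→d: +{d}
  C via C→A: +{b,c}
  S via S→a C: +{a}
  S via S→b A: +{b}
  S via S→c: +{c}
  S via S→d: +{d}
  FIRST(S)={a,b,c,d}  FIRST(A)={b,c}  FIRST(B)={a,d}  FIRST(C)={b,c}
round 2: done
  FIRST(S)={a,b,c,d}  FIRST(A)={b,c}  FIRST(B)={a,d}  FIRST(C)={b,c}

FOLLOW iteration:
FOLLOW(S) := {$}
[1]
  A→C A: FOLLOW(C) ⊇ FIRST(A) = {b,c}; new: +{b,c}
  C→A: FOLLOW(A) ⊇ FOLLOW(C) ⊇ {b,c}; new: +{b,c}
  S→a C: FOLLOW(C) ⊇ FOLLOW(S) ⊇ {$}; new: +{$}
  S→b A: FOLLOW(A) ⊇ FOLLOW(S) ⊇ {$}; new: +{$}
  S→b B: FOLLOW(B) ⊇ FOLLOW(S) ⊇ {$}; new: +{$}
  FOLLOW(S)={$}  FOLLOW(A)={$,b,c}  FOLLOW(B)={$}  FOLLOW(C)={$,b,c}
[2] (no change)
  FOLLOW(S)={$}  FOLLOW(A)={$,b,c}  FOLLOW(B)={$}  FOLLOW(C)={$,b,c}

FOLLOW(C) = ["$", "b", "c"]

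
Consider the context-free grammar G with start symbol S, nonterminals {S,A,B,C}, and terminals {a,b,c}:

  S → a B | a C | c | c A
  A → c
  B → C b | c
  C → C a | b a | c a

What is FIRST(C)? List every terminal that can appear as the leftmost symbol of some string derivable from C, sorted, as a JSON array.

Compute FIRST by fixpoint:
pass 1:
  A via A→c: +{c}
  B via B→c: +{c}
  C via C→b a: +{b}
  C via C→c a: +{c}
  S via S→a B: +{a}
  S via S→c: +{c}
  FIRST[S]={a,c}  FIRST[A]={c}  FIRST[B]={c}  FIRST[C]={b,c}
pass 2:
  B via B→C b: +{b}
  FIRST[S]={a,c}  FIRST[A]={c}  FIRST[B]={b,c}  FIRST[C]={b,c}
pass 3: (no change)
  FIRST[S]={a,c}  FIRST[A]={c}  FIRST[B]={b,c}  FIRST[C]={b,c}

FIRST(C) = ["b", "c"]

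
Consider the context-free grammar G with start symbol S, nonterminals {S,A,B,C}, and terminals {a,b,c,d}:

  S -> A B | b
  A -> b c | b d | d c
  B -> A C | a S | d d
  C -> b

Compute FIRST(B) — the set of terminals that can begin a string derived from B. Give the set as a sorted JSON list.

FIRST iteration:
iter 1:
  A via A→b c: +{b}
  A via A→d c: +{d}
  B via B→A C: +{b,d}
  B via B→a S: +{a}
  C via C→b: +{b}
  S via S→A B: +{b,d}
  FIRST[S]={b,d}  FIRST[A]={b,d}  FIRST[B]={a,b,d}  FIRST[C]={b}
iter 2: done
  FIRST[S]={b,d}  FIRST[A]={b,d}  FIRST[B]={a,b,d}  FIRST[C]={b}

FIRST(B) = ["a", "b", "d"]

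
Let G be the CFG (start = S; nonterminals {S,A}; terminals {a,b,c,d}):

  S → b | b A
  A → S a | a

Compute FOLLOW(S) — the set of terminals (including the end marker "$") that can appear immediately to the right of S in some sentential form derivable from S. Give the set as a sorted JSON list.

FIRST iteration:
iter 1:
  A via A→a: +{a}
  S via S→b: +{b}
  S: {b}  A: {a}
iter 2:
  A via A→S a: +{b}
  S: {b}  A: {a,b}
iter 3: — fixpoint
  S: {b}  A: {a,b}

Compute FOLLOW by fixpoint:
FOLLOW(S) := {$}
pass 1:
  A→S a: FOLLOW(S) ⊇ FIRST(a) = {a}; new: +{a}
  S→b A: FOLLOW(A) ⊇ FOLLOW(S) ⊇ {$,a}; new: +{$,a}
  FOLLOW(S)={$,a}  FOLLOW(A)={$,a}
pass 2: (stable)
  FOLLOW(S)={$,a}  FOLLOW(A)={$,a}

FOLLOW(S) = ["$", "a"]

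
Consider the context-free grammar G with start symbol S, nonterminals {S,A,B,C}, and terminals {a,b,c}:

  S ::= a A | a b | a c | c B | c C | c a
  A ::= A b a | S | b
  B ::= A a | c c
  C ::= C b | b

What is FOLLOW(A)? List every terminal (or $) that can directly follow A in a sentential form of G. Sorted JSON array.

FIRST sets, iterate to fixpoint:
pass 1:
  A via A→b: +{b}
  B via B→A a: +{b}
  B via B→c c: +{c}
  C via C→b: +{b}
  S via S→a A: +{a}
  S via S→c B: +{c}
  S: {a,c}  A: {b}  B: {b,c}  C: {b}
pass 2:
  A via A→S: +{a,c}
  B via B→A a: +{a}
  S: {a,c}  A: {a,b,c}  B: {a,b,c}  C: {b}
pass 3: done
  S: {a,c}  A: {a,b,c}  B: {a,b,c}  C: {b}

FOLLOW sets:
FOLLOW(S) := {$}
round 1:
  A→A b a: FOLLOW(A) ⊇ FIRST(b) = {b}; new: +{b}
  A→S: FOLLOW(S) ⊇ FOLLOW(A) ⊇ {b}; new: +{b}
  B→A a: FOLLOW(A) ⊇ FIRST(a) = {a}; new: +{a}
  C→C b: FOLLOW(C) ⊇ FIRST(b) = {b}; new: +{b}
  S→a A: FOLLOW(A) ⊇ FOLLOW(S) ⊇ {$,b}; new: +{$}
  S→c B: FOLLOW(B) ⊇ FOLLOW(S) ⊇ {$,b}; new: +{$,b}
  S→c C: FOLLOW(C) ⊇ FOLLOW(S) ⊇ {$,b}; new: +{$}
  FOLLOW[S]={$,b}  FOLLOW[A]={$,a,b}  FOLLOW[B]={$,b}  FOLLOW[C]={$,b}
round 2:
  A→S: FOLLOW(S) ⊇ FOLLOW(A) ⊇ {$,a,b}; new: +{a}
  S→c B: FOLLOW(B) ⊇ FOLLOW(S) ⊇ {$,a,b}; new: +{a}
  S→c C: FOLLOW(C) ⊇ FOLLOW(S) ⊇ {$,a,b}; new: +{a}
  FOLLOW[S]={$,a,b}  FOLLOW[A]={$,a,b}  FOLLOW[B]={$,a,b}  FOLLOW[C]={$,a,b}
round 3: (stable)
  FOLLOW[S]={$,a,b}  FOLLOW[A]={$,a,b}  FOLLOW[B]={$,a,b}  FOLLOW[C]={$,a,b}

FOLLOW(A) = ["$", "a", "b"]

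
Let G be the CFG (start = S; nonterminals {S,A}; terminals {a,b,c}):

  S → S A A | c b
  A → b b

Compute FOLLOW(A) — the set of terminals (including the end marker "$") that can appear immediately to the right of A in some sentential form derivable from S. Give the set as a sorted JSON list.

FIRST sets, iterate to fixpoint:
round 1:
  A via A→b b: +{b}
  S via S→c b: +{c}
  S: {c}  A: {b}
round 2: done
  S: {c}  A: {b}

FOLLOW iteration:
FOLLOW(S) := {$}
round 1:
  S→S A A: FOLLOW(S) ⊇ FIRST(A) = {b}; new: +{b}
  S→S A A: FOLLOW(A) ⊇ FIRST(A) = {b}; new: +{b}
  S→S A A: FOLLOW(A) ⊇ FOLLOW(S) ⊇ {$,b}; new: +{$}
  FOLLOW[S]={$,b}  FOLLOW[A]={$,b}
round 2: (stable)
  FOLLOW[S]={$,b}  FOLLOW[A]={$,b}

FOLLOW(A) = ["$", "b"]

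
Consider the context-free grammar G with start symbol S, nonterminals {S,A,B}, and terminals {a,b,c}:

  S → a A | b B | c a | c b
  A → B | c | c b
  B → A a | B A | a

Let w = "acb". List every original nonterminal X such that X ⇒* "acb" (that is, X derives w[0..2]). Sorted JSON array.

Convert to CNF:
  S -> T0 A | T1 T0 | T1 T2 | T2 B
  A -> A T0 | B A | T1 T2 | a | c
  B -> A T0 | B A | a
  T0 -> a
  T1 -> c
  T2 -> b

CYK table (by increasing span) (cells [i..j] with 0 ≤ i ≤ j ≤ 2 only):
  cell(0,0) a: {A,B,T0}  orig:{A,B}
  cell(1,1) c: {A,T1}  orig:{A}
  cell(2,2) b: {T2}  orig:{}
  cell(0,1) ac: {A,B,S}
  cell(1,2) cb: {A,S}
  cell(0,2) acb: {A,B,S}

Original NTs in T[0,2] deriving "acb": ["A", "B", "S"]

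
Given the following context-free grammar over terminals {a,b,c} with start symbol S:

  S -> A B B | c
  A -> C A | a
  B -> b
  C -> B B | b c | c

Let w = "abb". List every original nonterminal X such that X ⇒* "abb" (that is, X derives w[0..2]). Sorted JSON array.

CNF form of G:
  S -> A X2 | c
  A -> C A | a
  B -> b
  C -> B B | T0 T1 | c
  T0 -> b
  T1 -> c
  X2 -> B B

Fill CYK table bottom-up — only the sub-triangle for w[0..2]:
  T[0,0] 'a' = {A}
  T[1,1] 'b' = {B,T0}  orig:{B}
  T[2,2] 'b' = {B,T0}  orig:{B}
  T[0,1] 'ab' = ∅
  T[1,2] 'bb' = {C,X2}  orig:{C}
  T[0,2] 'abb' = {S}

Original NTs in T[0,2] deriving "abb": ["S"]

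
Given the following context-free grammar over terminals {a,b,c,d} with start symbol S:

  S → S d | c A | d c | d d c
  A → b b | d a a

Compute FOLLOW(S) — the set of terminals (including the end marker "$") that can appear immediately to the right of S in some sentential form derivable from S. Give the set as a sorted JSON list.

FIRST iteration:
iter 1:
  A via A→b b: +{b}
  A via A→d a a: +{d}
  S via S→c A: +{c}
  S via S→d c: +{d}
  S: {c,d}  A: {b,d}
iter 2: (no change)
  S: {c,d}  A: {b,d}

FOLLOW sets:
FOLLOW(S) := {$}
[1]
  S→S d: FOLLOW(S) ⊇ FIRST(d) = {d}; new: +{d}
  S→c A: FOLLOW(A) ⊇ FOLLOW(S) ⊇ {$,d}; new: +{$,d}
  FOLLOW[S]={$,d}  FOLLOW[A]={$,d}
[2] (no change)
  FOLLOW[S]={$,d}  FOLLOW[A]={$,d}

FOLLOW(S) = ["$", "d"]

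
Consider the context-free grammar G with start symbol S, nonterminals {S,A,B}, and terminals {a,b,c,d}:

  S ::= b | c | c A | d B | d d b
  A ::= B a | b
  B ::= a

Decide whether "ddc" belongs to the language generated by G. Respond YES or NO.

Convert to CNF:
  S -> T1 A | T2 B | T2 X4 | b | c
  A -> B T0 | b
  B -> a
  T0 -> a
  T1 -> c
  T2 -> d
  T3 -> b
  X4 -> T2 T3

Fill CYK table bottom-up:
  [0..0]={T2}  "d"  orig:{}
  [1..1]={T2}  "d"  orig:{}
  [2..2]={S,T1}  "c"  orig:{S}
  [0..1]=∅  "dd"
  [1..2]=∅  "dc"
  [0..2]=∅  "ddc"

S ∉ T[0,2] ⇒ NO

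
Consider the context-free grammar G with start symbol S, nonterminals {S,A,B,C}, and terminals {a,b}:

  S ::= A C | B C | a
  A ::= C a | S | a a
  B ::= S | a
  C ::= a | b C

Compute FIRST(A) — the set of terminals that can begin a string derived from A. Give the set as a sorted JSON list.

FIRST iteration:
round 1:
  A via A→a a: +{a}
  B via B→a: +{a}
  C via C→a: +{a}
  C via C→b C: +{b}
  S via S→A C: +{a}
  FIRST(S)={a}  FIRST(A)={a}  FIRST(B)={a}  FIRST(C)={a,b}
round 2:
  A via A→C a: +{b}
  S via S→A C: +{b}
  FIRST(S)={a,b}  FIRST(A)={a,b}  FIRST(B)={a}  FIRST(C)={a,b}
round 3:
  B via B→S: +{b}
  FIRST(S)={a,b}  FIRST(A)={a,b}  FIRST(B)={a,b}  FIRST(C)={a,b}
round 4: (stable)
  FIRST(S)={a,b}  FIRST(A)={a,b}  FIRST(B)={a,b}  FIRST(C)={a,b}

FIRST(A) = ["a", "b"]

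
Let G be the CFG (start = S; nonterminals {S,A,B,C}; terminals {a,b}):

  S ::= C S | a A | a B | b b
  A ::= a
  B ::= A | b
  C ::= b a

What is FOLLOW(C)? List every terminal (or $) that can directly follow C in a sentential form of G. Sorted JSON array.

Compute FIRST by fixpoint:
[1]
  A via A→a: +{a}
  B via B→A: +{a}
  B via B→b: +{b}
  C via C→b a: +{b}
  S via S→C S: +{b}
  S via S→a A: +{a}
  FIRST(S)={a,b}  FIRST(A)={a}  FIRST(B)={a,b}  FIRST(C)={b}
[2] — fixpoint
  FIRST(S)={a,b}  FIRST(A)={a}  FIRST(B)={a,b}  FIRST(C)={b}

Compute FOLLOW by fixpoint:
seed FOLLOW(S) with $
pass 1:
  S→C S: FOLLOW(C) ⊇ FIRST(S) = {a,b}; new: +{a,b}
  S→a A: FOLLOW(A) ⊇ FOLLOW(S) ⊇ {$}; new: +{$}
  S→a B: FOLLOW(B) ⊇ FOLLOW(S) ⊇ {$}; new: +{$}
  S: {$}  A: {$}  B: {$}  C: {a,b}
pass 2: (stable)
  S: {$}  A: {$}  B: {$}  C: {a,b}

FOLLOW(C) = ["a", "b"]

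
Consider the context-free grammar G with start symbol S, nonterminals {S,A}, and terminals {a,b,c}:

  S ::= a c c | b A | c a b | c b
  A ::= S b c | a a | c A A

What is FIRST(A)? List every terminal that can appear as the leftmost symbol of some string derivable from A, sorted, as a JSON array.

Compute FIRST by fixpoint:
[1]
  A via A→a a: +{a}
  A via A→c A A: +{c}
  S via S→a c c: +{a}
  S via S→b A: +{b}
  S via S→c a b: +{c}
  FIRST(S)={a,b,c}  FIRST(A)={a,c}
[2]
  A via A→S b c: +{b}
  FIRST(S)={a,b,c}  FIRST(A)={a,b,c}
[3] (no change)
  FIRST(S)={a,b,c}  FIRST(A)={a,b,c}

FIRST(A) = ["a", "b", "c"]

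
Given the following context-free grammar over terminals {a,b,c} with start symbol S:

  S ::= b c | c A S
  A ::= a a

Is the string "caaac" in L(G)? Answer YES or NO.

CNF form of G:
  S -> T1 T2 | T2 X3
  A -> T0 T0
  T0 -> a
  T1 -> b
  T2 -> c
  X3 -> A S

Fill CYK table bottom-up:
  [0..0]={T2}  "c"  orig:{}
  [1..1]={T0}  "a"  orig:{}
  [2..2]={T0}  "a"  orig:{}
  [3..3]={T0}  "a"  orig:{}
  [4..4]={T2}  "c"  orig:{}
  [0..1]=∅  "ca"
  [1..2]={A}  "aa"
  [2..3]={A}  "aa"
  [3..4]=∅  "ac"
  [0..2]=∅  "caa"
  [1..3]=∅  "aaa"
  [2..4]=∅  "aac"
  [0..3]=∅  "caaa"
  [1..4]=∅  "aaac"
  [0..4]=∅  "caaac"

S ∉ T[0,4] ⇒ NO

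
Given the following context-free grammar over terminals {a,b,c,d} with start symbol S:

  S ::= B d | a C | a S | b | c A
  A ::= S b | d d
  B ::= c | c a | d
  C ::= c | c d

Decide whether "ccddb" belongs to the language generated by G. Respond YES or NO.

CNF form of G:
  S -> B T1 | T2 A | T3 C | T3 S | b
  A -> S T0 | T1 T1
  B -> T2 T3 | c | d
  C -> T2 T1 | c
  T0 -> b
  T1 -> d
  T2 -> c
  T3 -> a

CYK table (by increasing span):
  T[0,0] 'c' = {B,C,T2}  orig:{B,C}
  T[1,1] 'c' = {B,C,T2}  orig:{B,C}
  T[2,2] 'd' = {B,T1}  orig:{B}
  T[3,3] 'd' = {B,T1}  orig:{B}
  T[4,4] 'b' = {S,T0}  orig:{S}
  T[0,1] 'cc' = ∅
  T[1,2] 'cd' = {C,S}
  T[2,3] 'dd' = {A,S}
  T[3,4] 'db' = ∅
  T[0,2] 'ccd' = ∅
  T[1,3] 'cdd' = {S}
  T[2,4] 'ddb' = {A}
  T[0,3] 'ccdd' = ∅
  T[1,4] 'cddb' = {A,S}
  T[0,4] 'ccddb' = {S}

S ∈ T[0,4] ⇒ YES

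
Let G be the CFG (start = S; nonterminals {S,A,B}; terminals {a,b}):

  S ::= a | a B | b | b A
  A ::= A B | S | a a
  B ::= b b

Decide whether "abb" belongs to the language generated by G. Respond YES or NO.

Convert to CNF:
  S -> T0 B | T1 A | a | b
  A -> A B | T0 B | T0 T0 | T1 A | a | b
  B -> T1 T1
  T0 -> a
  T1 -> b

CYK table (by increasing span):
  T[0,0] 'a' = {A,S,T0}  orig:{A,S}
  T[1,1] 'b' = {A,S,T1}  orig:{A,S}
  T[2,2] 'b' = {A,S,T1}  orig:{A,S}
  T[0,1] 'ab' = ∅
  T[1,2] 'bb' = {A,B,S}
  T[0,2] 'abb' = {A,S}

S ∈ T[0,2] ⇒ YES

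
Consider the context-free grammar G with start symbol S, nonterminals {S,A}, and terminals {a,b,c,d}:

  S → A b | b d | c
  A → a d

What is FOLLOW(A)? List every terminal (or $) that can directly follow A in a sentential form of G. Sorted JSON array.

FIRST sets, iterate to fixpoint:
[1]
  A via A→a d: +{a}
  S via S→A b: +{a}
  S via S→b d: +{b}
  S via S→c: +{c}
  FIRST(S)={a,b,c}  FIRST(A)={a}
[2] (no change)
  FIRST(S)={a,b,c}  FIRST(A)={a}

Compute FOLLOW by fixpoint:
FOLLOW(S) := {$}
[1]
  S→A b: FOLLOW(A) ⊇ FIRST(b) = {b}; new: +{b}
  FOLLOW[S]={$}  FOLLOW[A]={b}
[2] (no change)
  FOLLOW[S]={$}  FOLLOW[A]={b}

FOLLOW(A) = ["b"]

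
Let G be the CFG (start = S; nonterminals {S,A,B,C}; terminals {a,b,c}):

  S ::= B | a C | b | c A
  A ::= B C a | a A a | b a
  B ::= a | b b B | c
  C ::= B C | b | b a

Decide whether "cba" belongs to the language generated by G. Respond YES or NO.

Convert to CNF:
  S -> T0 C | T1 X6 | T2 A | a | b | c
  A -> B X3 | T0 X4 | T1 T0
  B -> T1 X5 | a | c
  C -> B C | T1 T0 | b
  T0 -> a
  T1 -> b
  T2 -> c
  X3 -> C T0
  X4 -> A T0
  X5 -> T1 B
  X6 -> T1 B

CYK table (by increasing span):
  [0..0]={B,S,T2}  "c"  orig:{B,S}
  [1..1]={C,S,T1}  "b"  orig:{C,S}
  [2..2]={B,S,T0}  "a"  orig:{B,S}
  [0..1]={C}  "cb"
  [1..2]={A,C,X3,X5,X6}  "ba"  orig:{A,C}
  [0..2]={A,C,S,X3}  "cba"  orig:{A,C,S}

S ∈ T[0,2] ⇒ YES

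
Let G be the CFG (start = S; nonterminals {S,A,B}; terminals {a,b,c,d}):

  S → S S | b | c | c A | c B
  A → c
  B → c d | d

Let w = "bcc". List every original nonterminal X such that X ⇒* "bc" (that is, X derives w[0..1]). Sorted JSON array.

CNF form of G:
  S -> S S | T0 A | T0 B | b | c
  A -> c
  B -> T0 T1 | d
  T0 -> c
  T1 -> d

Fill CYK table bottom-up — only the sub-triangle for w[0..1]:
  cell(0,0) b: {S}
  cell(1,1) c: {A,S,T0}  orig:{A,S}
  cell(0,1) bc: {S}

Original NTs in T[0,1] deriving "bc": ["S"]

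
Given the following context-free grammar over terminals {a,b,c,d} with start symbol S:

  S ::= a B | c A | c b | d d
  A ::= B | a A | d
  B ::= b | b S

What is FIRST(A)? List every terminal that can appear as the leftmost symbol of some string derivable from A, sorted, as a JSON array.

FIRST sets, iterate to fixpoint:
round 1:
  A via A→a A: +{a}
  A via A→d: +{d}
  B via B→b: +{b}
  S via S→a B: +{a}
  S via S→c A: +{c}
  S via S→d d: +{d}
  S: {a,c,d}  A: {a,d}  B: {b}
round 2:
  A via A→B: +{b}
  S: {a,c,d}  A: {a,b,d}  B: {b}
round 3: (stable)
  S: {a,c,d}  A: {a,b,d}  B: {b}

FIRST(A) = ["a", "b", "d"]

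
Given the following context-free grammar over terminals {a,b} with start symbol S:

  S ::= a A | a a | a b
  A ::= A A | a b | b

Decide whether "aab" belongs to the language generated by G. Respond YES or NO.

Convert to CNF:
  S -> T0 A | T0 T0 | T0 T1
  A -> A A | T0 T1 | b
  T0 -> a
  T1 -> b

Fill CYK table bottom-up:
  cell(0,0) a: {T0}  orig:{}
  cell(1,1) a: {T0}  orig:{}
  cell(2,2) b: {A,T1}  orig:{A}
  cell(0,1) aa: {S}
  cell(1,2) ab: {A,S}
  cell(0,2) aab: {S}

S ∈ T[0,2] ⇒ YES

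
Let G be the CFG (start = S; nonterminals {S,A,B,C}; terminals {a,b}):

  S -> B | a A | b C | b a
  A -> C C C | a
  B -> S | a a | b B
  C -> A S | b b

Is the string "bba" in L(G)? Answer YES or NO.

CNF form of G:
  S -> T0 A | T0 T0 | T1 B | T1 C | T1 T0
  A -> C X2 | a
  B -> T0 A | T0 T0 | T1 B | T1 C | T1 T0
  C -> A S | T1 T1
  T0 -> a
  T1 -> b
  X2 -> C C

CYK fill:
  T[0,0] 'b' = {T1}  orig:{}
  T[1,1] 'b' = {T1}  orig:{}
  T[2,2] 'a' = {A,T0}  orig:{A}
  T[0,1] 'bb' = {C}
  T[1,2] 'ba' = {B,S}
  T[0,2] 'bba' = {B,S}

S ∈ T[0,2] ⇒ YES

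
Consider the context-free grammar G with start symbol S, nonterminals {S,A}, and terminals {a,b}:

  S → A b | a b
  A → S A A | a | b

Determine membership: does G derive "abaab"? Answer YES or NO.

Convert to CNF:
  S -> A T0 | T1 T0
  A -> S X2 | a | b
  T0 -> b
  T1 -> a
  X2 -> A A

CYK table (by increasing span):
  cell(0,0) a: {A,T1}  orig:{A}
  cell(1,1) b: {A,T0}  orig:{A}
  cell(2,2) a: {A,T1}  orig:{A}
  cell(3,3) a: {A,T1}  orig:{A}
  cell(4,4) b: {A,T0}  orig:{A}
  cell(0,1) ab: {S,X2}  orig:{S}
  cell(1,2) ba: {X2}  orig:{}
  cell(2,3) aa: {X2}  orig:{}
  cell(3,4) ab: {S,X2}  orig:{S}
  cell(0,2) aba: ∅
  cell(1,3) baa: ∅
  cell(2,4) aab: ∅
  cell(0,3) abaa: {A}
  cell(1,4) baab: ∅
  cell(0,4) abaab: {S,X2}  orig:{S}

S ∈ T[0,4] ⇒ YES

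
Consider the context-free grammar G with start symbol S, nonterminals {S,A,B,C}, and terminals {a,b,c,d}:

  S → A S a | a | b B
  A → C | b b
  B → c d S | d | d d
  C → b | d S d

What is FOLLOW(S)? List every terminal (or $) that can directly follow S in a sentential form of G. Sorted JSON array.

FIRST sets, iterate to fixpoint:
iter 1:
  A via A→b b: +{b}
  B via B→c d S: +{c}
  B via B→d: +{d}
  C via C→b: +{b}
  C via C→d S d: +{d}
  S via S→A S a: +{b}
  S via S→a: +{a}
  FIRST[S]={a,b}  FIRST[A]={b}  FIRST[B]={c,d}  FIRST[C]={b,d}
iter 2:
  A via A→C: +{d}
  S via S→A S a: +{d}
  FIRST[S]={a,b,d}  FIRST[A]={b,d}  FIRST[B]={c,d}  FIRST[C]={b,d}
iter 3: done
  FIRST[S]={a,b,d}  FIRST[A]={b,d}  FIRST[B]={c,d}  FIRST[C]={b,d}

FOLLOW iteration:
seed FOLLOW(S) with $
pass 1:
  C→d S d: FOLLOW(S) ⊇ FIRST(d) = {d}; new: +{d}
  S→A S a: FOLLOW(A) ⊇ FIRST(S) = {a,b,d}; new: +{a,b,d}
  S→A S a: FOLLOW(S) ⊇ FIRST(a) = {a}; new: +{a}
  S→b B: FOLLOW(B) ⊇ FOLLOW(S) ⊇ {$,a,d}; new: +{$,a,d}
  FOLLOW[S]={$,a,d}  FOLLOW[A]={a,b,d}  FOLLOW[B]={$,a,d}  FOLLOW[C]={}
pass 2:
  A→C: FOLLOW(C) ⊇ FOLLOW(A) ⊇ {a,b,d}; new: +{a,b,d}
  FOLLOW[S]={$,a,d}  FOLLOW[A]={a,b,d}  FOLLOW[B]={$,a,d}  FOLLOW[C]={a,b,d}
pass 3: done
  FOLLOW[S]={$,a,d}  FOLLOW[A]={a,b,d}  FOLLOW[B]={$,a,d}  FOLLOW[C]={a,b,d}

FOLLOW(S) = ["$", "a", "d"]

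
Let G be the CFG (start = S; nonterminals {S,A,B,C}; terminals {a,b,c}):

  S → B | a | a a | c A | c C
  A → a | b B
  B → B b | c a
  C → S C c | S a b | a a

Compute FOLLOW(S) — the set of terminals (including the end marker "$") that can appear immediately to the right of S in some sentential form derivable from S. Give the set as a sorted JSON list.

FIRST sets, iterate to fixpoint:
[1]
  A via A→a: +{a}
  A via A→b B: +{b}
  B via B→c a: +{c}
  C via C→a a: +{a}
  S via S→B: +{c}
  S via S→a: +{a}
  FIRST(S)={a,c}  FIRST(A)={a,b}  FIRST(B)={c}  FIRST(C)={a}
[2]
  C via C→S C c: +{c}
  FIRST(S)={a,c}  FIRST(A)={a,b}  FIRST(B)={c}  FIRST(C)={a,c}
[3] — fixpoint
  FIRST(S)={a,c}  FIRST(A)={a,b}  FIRST(B)={c}  FIRST(C)={a,c}

FOLLOW sets:
FOLLOW(S) := {$}
[1]
  B→B b: FOLLOW(B) ⊇ FIRST(b) = {b}; new: +{b}
  C→S C c: FOLLOW(S) ⊇ FIRST(C) = {a,c}; new: +{a,c}
  C→S C c: FOLLOW(C) ⊇ FIRST(c) = {c}; new: +{c}
  S→B: FOLLOW(B) ⊇ FOLLOW(S) ⊇ {$,a,c}; new: +{$,a,c}
  S→c A: FOLLOW(A) ⊇ FOLLOW(S) ⊇ {$,a,c}; new: +{$,a,c}
  S→c C: FOLLOW(C) ⊇ FOLLOW(S) ⊇ {$,a,c}; new: +{$,a}
  S: {$,a,c}  A: {$,a,c}  B: {$,a,b,c}  C: {$,a,c}
[2] (stable)
  S: {$,a,c}  A: {$,a,c}  B: {$,a,b,c}  C: {$,a,c}

FOLLOW(S) = ["$", "a", "c"]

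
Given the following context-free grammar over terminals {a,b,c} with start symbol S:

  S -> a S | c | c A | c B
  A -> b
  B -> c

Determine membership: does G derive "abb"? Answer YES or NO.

CNF form of G:
  S -> T0 S | T1 A | T1 B | c
  A -> b
  B -> c
  T0 -> a
  T1 -> c

Fill CYK table bottom-up:
  T[0,0] 'a' = {T0}  orig:{}
  T[1,1] 'b' = {A}
  T[2,2] 'b' = {A}
  T[0,1] 'ab' = ∅
  T[1,2] 'bb' = ∅
  T[0,2] 'abb' = ∅

S ∉ T[0,2] ⇒ NO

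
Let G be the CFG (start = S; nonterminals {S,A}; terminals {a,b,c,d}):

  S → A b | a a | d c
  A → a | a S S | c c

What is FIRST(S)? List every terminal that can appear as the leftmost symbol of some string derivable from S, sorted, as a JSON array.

FIRST iteration:
[1]
  A via A→a: +{a}
  A via A→c c: +{c}
  S via S→A b: +{a,c}
  S via S→d c: +{d}
  S: {a,c,d}  A: {a,c}
[2] — fixpoint
  S: {a,c,d}  A: {a,c}

FIRST(S) = ["a", "c", "d"]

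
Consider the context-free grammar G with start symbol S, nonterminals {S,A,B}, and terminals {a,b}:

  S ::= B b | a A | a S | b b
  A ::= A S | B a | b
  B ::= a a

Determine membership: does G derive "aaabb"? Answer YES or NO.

Convert to CNF:
  S -> B T1 | T0 A | T0 S | T1 T1
  A -> A S | B T0 | b
  B -> T0 T0
  T0 -> a
  T1 -> b

Fill CYK table bottom-up:
  [0..0]={T0}  "a"  orig:{}
  [1..1]={T0}  "a"  orig:{}
  [2..2]={T0}  "a"  orig:{}
  [3..3]={A,T1}  "b"  orig:{A}
  [4..4]={A,T1}  "b"  orig:{A}
  [0..1]={B}  "aa"
  [1..2]={B}  "aa"
  [2..3]={S}  "ab"
  [3..4]={S}  "bb"
  [0..2]={A}  "aaa"
  [1..3]={S}  "aab"
  [2..4]={S}  "abb"
  [0..3]={S}  "aaab"
  [1..4]={S}  "aabb"
  [0..4]={A,S}  "aaabb"

S ∈ T[0,4] ⇒ YES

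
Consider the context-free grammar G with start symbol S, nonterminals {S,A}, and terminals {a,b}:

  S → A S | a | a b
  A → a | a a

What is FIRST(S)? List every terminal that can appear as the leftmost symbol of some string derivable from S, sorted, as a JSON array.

Compute FIRST by fixpoint:
[1]
  A via A→a: +{a}
  S via S→A S: +{a}
  FIRST[S]={a}  FIRST[A]={a}
[2] done
  FIRST[S]={a}  FIRST[A]={a}

FIRST(S) = ["a"]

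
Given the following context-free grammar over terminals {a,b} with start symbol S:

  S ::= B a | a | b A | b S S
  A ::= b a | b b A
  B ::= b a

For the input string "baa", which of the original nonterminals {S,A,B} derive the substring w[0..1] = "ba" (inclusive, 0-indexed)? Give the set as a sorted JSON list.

CNF form of G:
  S -> B T1 | T0 A | T0 X3 | a
  A -> T0 T1 | T0 X2
  B -> T0 T1
  T0 -> b
  T1 -> a
  X2 -> T0 A
  X3 -> S S

Fill CYK table bottom-up — only the sub-triangle for w[0..1]:
  cell(0,0) b: {T0}  orig:{}
  cell(1,1) a: {S,T1}  orig:{S}
  cell(0,1) ba: {A,B}

Original NTs in T[0,1] deriving "ba": ["A", "B"]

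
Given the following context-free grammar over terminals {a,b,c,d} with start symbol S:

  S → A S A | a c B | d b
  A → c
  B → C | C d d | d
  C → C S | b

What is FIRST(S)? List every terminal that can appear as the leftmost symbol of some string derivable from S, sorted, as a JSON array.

FIRST iteration:
[1]
  A via A→c: +{c}
  B via B→d: +{d}
  C via C→b: +{b}
  S via S→A S A: +{c}
  S via S→a c B: +{a}
  S via S→d b: +{d}
  FIRST(S)={a,c,d}  FIRST(A)={c}  FIRST(B)={d}  FIRST(C)={b}
[2]
  B via B→C: +{b}
  FIRST(S)={a,c,d}  FIRST(A)={c}  FIRST(B)={b,d}  FIRST(C)={b}
[3] (no change)
  FIRST(S)={a,c,d}  FIRST(A)={c}  FIRST(B)={b,d}  FIRST(C)={b}

FIRST(S) = ["a", "c", "d"]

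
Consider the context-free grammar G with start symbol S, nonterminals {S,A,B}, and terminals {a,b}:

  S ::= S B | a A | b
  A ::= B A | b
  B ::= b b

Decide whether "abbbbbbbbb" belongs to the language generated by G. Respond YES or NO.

CNF form of G:
  S -> S B | T1 A | b
  A -> B A | b
  B -> T0 T0
  T0 -> b
  T1 -> a

CYK fill:
  T[0,0] 'a' = {T1}  orig:{}
  T[1,1] 'b' = {A,S,T0}  orig:{A,S}
  T[2,2] 'b' = {A,S,T0}  orig:{A,S}
  T[3,3] 'b' = {A,S,T0}  orig:{A,S}
  T[4,4] 'b' = {A,S,T0}  orig:{A,S}
  T[5,5] 'b' = {A,S,T0}  orig:{A,S}
  T[6,6] 'b' = {A,S,T0}  orig:{A,S}
  T[7,7] 'b' = {A,S,T0}  orig:{A,S}
  T[8,8] 'b' = {A,S,T0}  orig:{A,S}
  T[9,9] 'b' = {A,S,T0}  orig:{A,S}
  T[0,1] 'ab' = {S}
  T[1,2] 'bb' = {B}
  T[2,3] 'bb' = {B}
  T[3,4] 'bb' = {B}
  T[4,5] 'bb' = {B}
  T[5,6] 'bb' = {B}
  T[6,7] 'bb' = {B}
  T[7,8] 'bb' = {B}
  T[8,9] 'bb' = {B}
  T[0,2] 'abb' = ∅
  T[1,3] 'bbb' = {A,S}
  T[2,4] 'bbb' = {A,S}
  T[3,5] 'bbb' = {A,S}
  T[4,6] 'bbb' = {A,S}
  T[5,7] 'bbb' = {A,S}
  T[6,8] 'bbb' = {A,S}
  T[7,9] 'bbb' = {A,S}
  T[0,3] 'abbb' = {S}
  T[1,4] 'bbbb' = ∅
  T[2,5] 'bbbb' = ∅
  T[3,6] 'bbbb' = ∅
  T[4,7] 'bbbb' = ∅
  T[5,8] 'bbbb' = ∅
  T[6,9] 'bbbb' = ∅
  T[0,4] 'abbbb' = ∅
  T[1,5] 'bbbbb' = {A,S}
  T[2,6] 'bbbbb' = {A,S}
  T[3,7] 'bbbbb' = {A,S}
  T[4,8] 'bbbbb' = {A,S}
  T[5,9] 'bbbbb' = {A,S}
  T[0,5] 'abbbbb' = {S}
  T[1,6] 'bbbbbb' = ∅
  T[2,7] 'bbbbbb' = ∅
  T[3,8] 'bbbbbb' = ∅
  T[4,9] 'bbbbbb' = ∅
  T[0,6] 'abbbbbb' = ∅
  T[1,7] 'bbbbbbb' = {A,S}
  T[2,8] 'bbbbbbb' = {A,S}
  T[3,9] 'bbbbbbb' = {A,S}
  T[0,7] 'abbbbbbb' = {S}
  T[1,8] 'bbbbbbbb' = ∅
  T[2,9] 'bbbbbbbb' = ∅
  T[0,8] 'abbbbbbbb' = ∅
  T[1,9] 'bbbbbbbbb' = {A,S}
  T[0,9] 'abbbbbbbbb' = {S}

S ∈ T[0,9] ⇒ YES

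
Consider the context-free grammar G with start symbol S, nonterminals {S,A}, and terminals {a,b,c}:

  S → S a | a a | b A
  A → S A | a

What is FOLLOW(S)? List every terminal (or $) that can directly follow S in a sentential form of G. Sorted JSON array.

Compute FIRST by fixpoint:
round 1:
  A via A→a: +{a}
  S via S→a a: +{a}
  S via S→b A: +{b}
  S: {a,b}  A: {a}
round 2:
  A via A→S A: +{b}
  S: {a,b}  A: {a,b}
round 3: — fixpoint
  S: {a,b}  A: {a,b}

FOLLOW sets:
seed FOLLOW(S) with $
iter 1:
  A→S A: FOLLOW(S) ⊇ FIRST(A) = {a,b}; new: +{a,b}
  S→b A: FOLLOW(A) ⊇ FOLLOW(S) ⊇ {$,a,b}; new: +{$,a,b}
  FOLLOW[S]={$,a,b}  FOLLOW[A]={$,a,b}
iter 2: done
  FOLLOW[S]={$,a,b}  FOLLOW[A]={$,a,b}

FOLLOW(S) = ["$", "a", "b"]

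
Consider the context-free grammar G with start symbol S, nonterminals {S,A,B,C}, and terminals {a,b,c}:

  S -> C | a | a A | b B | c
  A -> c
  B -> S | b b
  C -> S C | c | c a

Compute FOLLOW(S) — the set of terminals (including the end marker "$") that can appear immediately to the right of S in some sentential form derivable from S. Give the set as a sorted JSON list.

Compute FIRST by fixpoint:
[1]
  A via A→c: +{c}
  B via B→b b: +{b}
  C via C→c: +{c}
  S via S→C: +{c}
  S via S→a: +{a}
  S via S→b B: +{b}
  FIRST(S)={a,b,c}  FIRST(A)={c}  FIRST(B)={b}  FIRST(C)={c}
[2]
  B via B→S: +{a,c}
  C via C→S C: +{a,b}
  FIRST(S)={a,b,c}  FIRST(A)={c}  FIRST(B)={a,b,c}  FIRST(C)={a,b,c}
[3] done
  FIRST(S)={a,b,c}  FIRST(A)={c}  FIRST(B)={a,b,c}  FIRST(C)={a,b,c}

Compute FOLLOW by fixpoint:
seed FOLLOW(S) with $
iter 1:
  C→S C: FOLLOW(S) ⊇ FIRST(C) = {a,b,c}; new: +{a,b,c}
  S→C: FOLLOW(C) ⊇ FOLLOW(S) ⊇ {$,a,b,c}; new: +{$,a,b,c}
  S→a A: FOLLOW(A) ⊇ FOLLOW(S) ⊇ {$,a,b,c}; new: +{$,a,b,c}
  S→b B: FOLLOW(B) ⊇ FOLLOW(S) ⊇ {$,a,b,c}; new: +{$,a,b,c}
  FOLLOW[S]={$,a,b,c}  FOLLOW[A]={$,a,b,c}  FOLLOW[B]={$,a,b,c}  FOLLOW[C]={$,a,b,c}
iter 2: done
  FOLLOW[S]={$,a,b,c}  FOLLOW[A]={$,a,b,c}  FOLLOW[B]={$,a,b,c}  FOLLOW[C]={$,a,b,c}

FOLLOW(S) = ["$", "a", "b", "c"]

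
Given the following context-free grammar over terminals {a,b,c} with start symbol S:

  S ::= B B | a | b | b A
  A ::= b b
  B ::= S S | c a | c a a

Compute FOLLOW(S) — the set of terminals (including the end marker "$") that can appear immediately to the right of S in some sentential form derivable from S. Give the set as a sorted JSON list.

Compute FIRST by fixpoint:
pass 1:
  A via A→b b: +{b}
  B via B→c a: +{c}
  S via S→B B: +{c}
  S via S→a: +{a}
  S via S→b: +{b}
  FIRST[S]={a,b,c}  FIRST[A]={b}  FIRST[B]={c}
pass 2:
  B via B→S S: +{a,b}
  FIRST[S]={a,b,c}  FIRST[A]={b}  FIRST[B]={a,b,c}
pass 3: — fixpoint
  FIRST[S]={a,b,c}  FIRST[A]={b}  FIRST[B]={a,b,c}

FOLLOW sets:
seed FOLLOW(S) with $
pass 1:
  B→S S: FOLLOW(S) ⊇ FIRST(S) = {a,b,c}; new: +{a,b,c}
  S→B B: FOLLOW(B) ⊇ FIRST(B) = {a,b,c}; new: +{a,b,c}
  S→B B: FOLLOW(B) ⊇ FOLLOW(S) ⊇ {$,a,b,c}; new: +{$}
  S→b A: FOLLOW(A) ⊇ FOLLOW(S) ⊇ {$,a,b,c}; new: +{$,a,b,c}
  FOLLOW(S)={$,a,b,c}  FOLLOW(A)={$,a,b,c}  FOLLOW(B)={$,a,b,c}
pass 2: done
  FOLLOW(S)={$,a,b,c}  FOLLOW(A)={$,a,b,c}  FOLLOW(B)={$,a,b,c}

FOLLOW(S) = ["$", "a", "b", "c"]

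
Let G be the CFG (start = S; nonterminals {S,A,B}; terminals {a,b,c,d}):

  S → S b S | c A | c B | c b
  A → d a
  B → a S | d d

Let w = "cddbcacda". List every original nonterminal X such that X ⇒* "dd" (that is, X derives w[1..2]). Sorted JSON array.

Convert to CNF:
  S -> S X4 | T3 A | T3 B | T3 T2
  A -> T0 T1
  B -> T0 T0 | T1 S
  T0 -> d
  T1 -> a
  T2 -> b
  T3 -> c
  X4 -> T2 S

Fill CYK table bottom-up — only the sub-triangle for w[1..2]:
  cell(1,1) d: {T0}  orig:{}
  cell(2,2) d: {T0}  orig:{}
  cell(1,2) dd: {B}

Original NTs in T[1,2] deriving "dd": ["B"]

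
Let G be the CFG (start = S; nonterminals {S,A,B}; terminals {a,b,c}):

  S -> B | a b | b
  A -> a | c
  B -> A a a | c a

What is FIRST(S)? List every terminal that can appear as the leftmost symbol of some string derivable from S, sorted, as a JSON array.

FIRST iteration:
pass 1:
  A via A→a: +{a}
  A via A→c: +{c}
  B via B→A a a: +{a,c}
  S via S→B: +{a,c}
  S via S→b: +{b}
  S: {a,b,c}  A: {a,c}  B: {a,c}
pass 2: done
  S: {a,b,c}  A: {a,c}  B: {a,c}

FIRST(S) = ["a", "b", "c"]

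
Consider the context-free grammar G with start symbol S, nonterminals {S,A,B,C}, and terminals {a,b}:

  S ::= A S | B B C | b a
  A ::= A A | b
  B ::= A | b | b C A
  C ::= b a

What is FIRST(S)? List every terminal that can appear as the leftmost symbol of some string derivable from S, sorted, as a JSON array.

FIRST iteration:
pass 1:
  A via A→b: +{b}
  B via B→A: +{b}
  C via C→b a: +{b}
  S via S→A S: +{b}
  S: {b}  A: {b}  B: {b}  C: {b}
pass 2: (stable)
  S: {b}  A: {b}  B: {b}  C: {b}

FIRST(S) = ["b"]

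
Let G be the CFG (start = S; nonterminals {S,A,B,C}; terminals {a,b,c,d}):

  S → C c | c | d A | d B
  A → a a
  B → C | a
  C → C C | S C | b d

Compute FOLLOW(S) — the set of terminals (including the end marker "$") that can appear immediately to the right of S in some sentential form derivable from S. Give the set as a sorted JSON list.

FIRST sets, iterate to fixpoint:
pass 1:
  A via A→a a: +{a}
  B via B→a: +{a}
  C via C→b d: +{b}
  S via S→C c: +{b}
  S via S→c: +{c}
  S via S→d A: +{d}
  FIRST[S]={b,c,d}  FIRST[A]={a}  FIRST[B]={a}  FIRST[C]={b}
pass 2:
  B via B→C: +{b}
  C via C→S C: +{c,d}
  FIRST[S]={b,c,d}  FIRST[A]={a}  FIRST[B]={a,b}  FIRST[C]={b,c,d}
pass 3:
  B via B→C: +{c,d}
  FIRST[S]={b,c,d}  FIRST[A]={a}  FIRST[B]={a,b,c,d}  FIRST[C]={b,c,d}
pass 4: (stable)
  FIRST[S]={b,c,d}  FIRST[A]={a}  FIRST[B]={a,b,c,d}  FIRST[C]={b,c,d}

FOLLOW sets:
FOLLOW(S) := {$}
[1]
  C→C C: FOLLOW(C) ⊇ FIRST(C) = {b,c,d}; new: +{b,c,d}
  C→S C: FOLLOW(S) ⊇ FIRST(C) = {b,c,d}; new: +{b,c,d}
  S→d A: FOLLOW(A) ⊇ FOLLOW(S) ⊇ {$,b,c,d}; new: +{$,b,c,d}
  S→d B: FOLLOW(B) ⊇ FOLLOW(S) ⊇ {$,b,c,d}; new: +{$,b,c,d}
  S: {$,b,c,d}  A: {$,b,c,d}  B: {$,b,c,d}  C: {b,c,d}
[2]
  B→C: FOLLOW(C) ⊇ FOLLOW(B) ⊇ {$,b,c,d}; new: +{$}
  S: {$,b,c,d}  A: {$,b,c,d}  B: {$,b,c,d}  C: {$,b,c,d}
[3] — fixpoint
  S: {$,b,c,d}  A: {$,b,c,d}  B: {$,b,c,d}  C: {$,b,c,d}

FOLLOW(S) = ["$", "b", "c", "d"]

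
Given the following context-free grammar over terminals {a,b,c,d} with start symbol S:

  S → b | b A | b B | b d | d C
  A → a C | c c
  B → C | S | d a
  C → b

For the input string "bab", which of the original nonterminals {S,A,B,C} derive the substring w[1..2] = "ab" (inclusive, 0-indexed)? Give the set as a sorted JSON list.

CNF form of G:
  S -> T2 A | T2 B | T2 T3 | T3 C | b
  A -> T0 C | T1 T1
  B -> T2 A | T2 B | T2 T3 | T3 C | T3 T0 | b
  C -> b
  T0 -> a
  T1 -> c
  T2 -> b
  T3 -> d

Fill CYK table bottom-up — only the sub-triangle for w[1..2]:
  [1..1]={T0}  "a"  orig:{}
  [2..2]={B,C,S,T2}  "b"  orig:{B,C,S}
  [1..2]={A}  "ab"

Original NTs in T[1,2] deriving "ab": ["A"]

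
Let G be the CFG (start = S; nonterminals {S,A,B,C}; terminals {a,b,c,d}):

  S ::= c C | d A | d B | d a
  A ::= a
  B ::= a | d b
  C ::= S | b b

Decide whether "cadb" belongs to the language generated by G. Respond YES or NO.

CNF form of G:
  S -> T0 A | T0 B | T0 T3 | T2 C
  A -> a
  B -> T0 T1 | a
  C -> T0 A | T0 B | T0 T3 | T1 T1 | T2 C
  T0 -> d
  T1 -> b
  T2 -> c
  T3 -> a

CYK table (by increasing span):
  [0..0]={T2}  "c"  orig:{}
  [1..1]={A,B,T3}  "a"  orig:{A,B}
  [2..2]={T0}  "d"  orig:{}
  [3..3]={T1}  "b"  orig:{}
  [0..1]=∅  "ca"
  [1..2]=∅  "ad"
  [2..3]={B}  "db"
  [0..2]=∅  "cad"
  [1..3]=∅  "adb"
  [0..3]=∅  "cadb"

S ∉ T[0,3] ⇒ NO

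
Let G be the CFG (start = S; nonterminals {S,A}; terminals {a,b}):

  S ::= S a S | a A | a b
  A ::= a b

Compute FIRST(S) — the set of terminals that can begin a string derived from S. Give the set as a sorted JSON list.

FIRST sets, iterate to fixpoint:
[1]
  A via A→a b: +{a}
  S via S→a A: +{a}
  FIRST(S)={a}  FIRST(A)={a}
[2] (no change)
  FIRST(S)={a}  FIRST(A)={a}

FIRST(S) = ["a"]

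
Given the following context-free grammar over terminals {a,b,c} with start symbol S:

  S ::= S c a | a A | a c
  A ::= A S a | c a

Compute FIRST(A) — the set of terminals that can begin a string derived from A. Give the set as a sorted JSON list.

FIRST iteration:
iter 1:
  A via A→c a: +{c}
  S via S→a A: +{a}
  FIRST(S)={a}  FIRST(A)={c}
iter 2: (stable)
  FIRST(S)={a}  FIRST(A)={c}

FIRST(A) = ["c"]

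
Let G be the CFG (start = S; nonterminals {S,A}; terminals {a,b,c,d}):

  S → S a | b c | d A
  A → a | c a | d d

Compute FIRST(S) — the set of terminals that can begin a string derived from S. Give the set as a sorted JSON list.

FIRST iteration:
[1]
  A via A→a: +{a}
  A via A→c a: +{c}
  A via A→d d: +{d}
  S via S→b c: +{b}
  S via S→d A: +{d}
  FIRST[S]={b,d}  FIRST[A]={a,c,d}
[2] (no change)
  FIRST[S]={b,d}  FIRST[A]={a,c,d}

FIRST(S) = ["b", "d"]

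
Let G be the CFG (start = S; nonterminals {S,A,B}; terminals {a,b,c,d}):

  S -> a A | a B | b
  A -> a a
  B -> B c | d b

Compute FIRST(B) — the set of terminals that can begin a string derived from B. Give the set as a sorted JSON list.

FIRST sets, iterate to fixpoint:
iter 1:
  A via A→a a: +{a}
  B via B→d b: +{d}
  S via S→a A: +{a}
  S via S→b: +{b}
  S: {a,b}  A: {a}  B: {d}
iter 2: (no change)
  S: {a,b}  A: {a}  B: {d}

FIRST(B) = ["d"]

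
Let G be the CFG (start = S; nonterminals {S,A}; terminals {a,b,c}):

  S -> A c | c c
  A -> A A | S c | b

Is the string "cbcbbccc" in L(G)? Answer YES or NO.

Convert to CNF:
  S -> A T0 | T0 T0
  A -> A A | S T0 | b
  T0 -> c

CYK table (by increasing span):
  [0..0]={T0}  "c"  orig:{}
  [1..1]={A}  "b"
  [2..2]={T0}  "c"  orig:{}
  [3..3]={A}  "b"
  [4..4]={A}  "b"
  [5..5]={T0}  "c"  orig:{}
  [6..6]={T0}  "c"  orig:{}
  [7..7]={T0}  "c"  orig:{}
  [0..1]=∅  "cb"
  [1..2]={S}  "bc"
  [2..3]=∅  "cb"
  [3..4]={A}  "bb"
  [4..5]={S}  "bc"
  [5..6]={S}  "cc"
  [6..7]={S}  "cc"
  [0..2]=∅  "cbc"
  [1..3]=∅  "bcb"
  [2..4]=∅  "cbb"
  [3..5]={S}  "bbc"
  [4..6]={A}  "bcc"
  [5..7]={A}  "ccc"
  [0..3]=∅  "cbcb"
  [1..4]=∅  "bcbb"
  [2..5]=∅  "cbbc"
  [3..6]={A}  "bbcc"
  [4..7]={A,S}  "bccc"
  [0..4]=∅  "cbcbb"
  [1..5]=∅  "bcbbc"
  [2..6]=∅  "cbbcc"
  [3..7]={A,S}  "bbccc"
  [0..5]=∅  "cbcbbc"
  [1..6]=∅  "bcbbcc"
  [2..7]=∅  "cbbccc"
  [0..6]=∅  "cbcbbcc"
  [1..7]=∅  "bcbbccc"
  [0..7]=∅  "cbcbbccc"

S ∉ T[0,7] ⇒ NO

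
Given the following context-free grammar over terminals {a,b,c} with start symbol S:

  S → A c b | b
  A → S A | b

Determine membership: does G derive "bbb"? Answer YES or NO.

Convert to CNF:
  S -> A X2 | b
  A -> S A | b
  T0 -> c
  T1 -> b
  X2 -> T0 T1

CYK table (by increasing span):
  T[0,0] 'b' = {A,S,T1}  orig:{A,S}
  T[1,1] 'b' = {A,S,T1}  orig:{A,S}
  T[2,2] 'b' = {A,S,T1}  orig:{A,S}
  T[0,1] 'bb' = {A}
  T[1,2] 'bb' = {A}
  T[0,2] 'bbb' = {A}

S ∉ T[0,2] ⇒ NO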